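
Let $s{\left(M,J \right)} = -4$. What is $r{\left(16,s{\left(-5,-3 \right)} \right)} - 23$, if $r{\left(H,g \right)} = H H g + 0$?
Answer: $-1047$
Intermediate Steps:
$r{\left(H,g \right)} = g H^{2}$ ($r{\left(H,g \right)} = H^{2} g + 0 = g H^{2} + 0 = g H^{2}$)
$r{\left(16,s{\left(-5,-3 \right)} \right)} - 23 = - 4 \cdot 16^{2} - 23 = \left(-4\right) 256 - 23 = -1024 - 23 = -1047$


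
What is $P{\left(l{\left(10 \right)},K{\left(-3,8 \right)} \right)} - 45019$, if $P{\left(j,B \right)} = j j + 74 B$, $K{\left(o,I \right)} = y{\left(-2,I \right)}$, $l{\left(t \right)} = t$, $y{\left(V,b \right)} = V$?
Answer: $-45067$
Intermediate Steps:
$K{\left(o,I \right)} = -2$
$P{\left(j,B \right)} = j^{2} + 74 B$
$P{\left(l{\left(10 \right)},K{\left(-3,8 \right)} \right)} - 45019 = \left(10^{2} + 74 \left(-2\right)\right) - 45019 = \left(100 - 148\right) - 45019 = -48 - 45019 = -45067$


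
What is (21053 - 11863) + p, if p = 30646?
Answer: 39836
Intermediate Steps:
(21053 - 11863) + p = (21053 - 11863) + 30646 = 9190 + 30646 = 39836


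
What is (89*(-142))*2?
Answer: -25276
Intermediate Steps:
(89*(-142))*2 = -12638*2 = -25276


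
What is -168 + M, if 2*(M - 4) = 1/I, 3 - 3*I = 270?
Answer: -29193/178 ≈ -164.01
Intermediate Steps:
I = -89 (I = 1 - 1/3*270 = 1 - 90 = -89)
M = 711/178 (M = 4 + (1/2)/(-89) = 4 + (1/2)*(-1/89) = 4 - 1/178 = 711/178 ≈ 3.9944)
-168 + M = -168 + 711/178 = -29193/178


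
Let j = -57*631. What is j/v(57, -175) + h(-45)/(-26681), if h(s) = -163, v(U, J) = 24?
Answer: -319877205/213448 ≈ -1498.6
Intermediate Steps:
j = -35967
j/v(57, -175) + h(-45)/(-26681) = -35967/24 - 163/(-26681) = -35967*1/24 - 163*(-1/26681) = -11989/8 + 163/26681 = -319877205/213448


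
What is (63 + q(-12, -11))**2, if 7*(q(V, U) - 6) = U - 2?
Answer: 220900/49 ≈ 4508.2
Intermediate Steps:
q(V, U) = 40/7 + U/7 (q(V, U) = 6 + (U - 2)/7 = 6 + (-2 + U)/7 = 6 + (-2/7 + U/7) = 40/7 + U/7)
(63 + q(-12, -11))**2 = (63 + (40/7 + (1/7)*(-11)))**2 = (63 + (40/7 - 11/7))**2 = (63 + 29/7)**2 = (470/7)**2 = 220900/49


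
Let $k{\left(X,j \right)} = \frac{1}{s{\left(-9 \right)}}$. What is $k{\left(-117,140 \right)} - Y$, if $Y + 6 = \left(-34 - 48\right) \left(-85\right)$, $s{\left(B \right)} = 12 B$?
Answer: $- \frac{752113}{108} \approx -6964.0$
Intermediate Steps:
$Y = 6964$ ($Y = -6 + \left(-34 - 48\right) \left(-85\right) = -6 - -6970 = -6 + 6970 = 6964$)
$k{\left(X,j \right)} = - \frac{1}{108}$ ($k{\left(X,j \right)} = \frac{1}{12 \left(-9\right)} = \frac{1}{-108} = - \frac{1}{108}$)
$k{\left(-117,140 \right)} - Y = - \frac{1}{108} - 6964 = - \frac{752113}{108}$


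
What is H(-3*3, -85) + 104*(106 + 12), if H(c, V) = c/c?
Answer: 12273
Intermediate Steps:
H(c, V) = 1
H(-3*3, -85) + 104*(106 + 12) = 1 + 104*(106 + 12) = 1 + 104*118 = 1 + 12272 = 12273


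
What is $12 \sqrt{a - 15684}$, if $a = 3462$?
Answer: $36 i \sqrt{1358} \approx 1326.6 i$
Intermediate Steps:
$12 \sqrt{a - 15684} = 12 \sqrt{3462 - 15684} = 12 \sqrt{-12222} = 12 \cdot 3 i \sqrt{1358} = 36 i \sqrt{1358}$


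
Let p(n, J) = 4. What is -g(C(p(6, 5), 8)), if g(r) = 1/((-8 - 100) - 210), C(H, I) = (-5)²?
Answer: 1/318 ≈ 0.0031447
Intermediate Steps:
C(H, I) = 25
g(r) = -1/318 (g(r) = 1/(-108 - 210) = 1/(-318) = -1/318)
-g(C(p(6, 5), 8)) = -1*(-1/318) = 1/318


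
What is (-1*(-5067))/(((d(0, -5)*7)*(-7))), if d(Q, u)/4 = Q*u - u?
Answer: -5067/980 ≈ -5.1704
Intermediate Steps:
d(Q, u) = -4*u + 4*Q*u (d(Q, u) = 4*(Q*u - u) = 4*(-u + Q*u) = -4*u + 4*Q*u)
(-1*(-5067))/(((d(0, -5)*7)*(-7))) = (-1*(-5067))/((((4*(-5)*(-1 + 0))*7)*(-7))) = 5067/((((4*(-5)*(-1))*7)*(-7))) = 5067/(((20*7)*(-7))) = 5067/((140*(-7))) = 5067/(-980) = 5067*(-1/980) = -5067/980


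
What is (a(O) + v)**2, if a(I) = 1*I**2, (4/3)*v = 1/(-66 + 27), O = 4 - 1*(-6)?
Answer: 27029601/2704 ≈ 9996.2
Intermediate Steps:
O = 10 (O = 4 + 6 = 10)
v = -1/52 (v = 3/(4*(-66 + 27)) = (3/4)/(-39) = (3/4)*(-1/39) = -1/52 ≈ -0.019231)
a(I) = I**2
(a(O) + v)**2 = (10**2 - 1/52)**2 = (100 - 1/52)**2 = (5199/52)**2 = 27029601/2704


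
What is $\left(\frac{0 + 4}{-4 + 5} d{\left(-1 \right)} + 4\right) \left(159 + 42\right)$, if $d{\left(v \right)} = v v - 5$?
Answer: $-2412$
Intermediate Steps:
$d{\left(v \right)} = -5 + v^{2}$ ($d{\left(v \right)} = v^{2} - 5 = -5 + v^{2}$)
$\left(\frac{0 + 4}{-4 + 5} d{\left(-1 \right)} + 4\right) \left(159 + 42\right) = \left(\frac{0 + 4}{-4 + 5} \left(-5 + \left(-1\right)^{2}\right) + 4\right) \left(159 + 42\right) = \left(\frac{4}{1} \left(-5 + 1\right) + 4\right) 201 = \left(4 \cdot 1 \left(-4\right) + 4\right) 201 = \left(4 \left(-4\right) + 4\right) 201 = \left(-16 + 4\right) 201 = \left(-12\right) 201 = -2412$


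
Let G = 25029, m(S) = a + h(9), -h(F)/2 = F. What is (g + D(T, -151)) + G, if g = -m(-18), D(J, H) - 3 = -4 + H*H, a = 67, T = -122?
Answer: 47780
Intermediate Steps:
h(F) = -2*F
m(S) = 49 (m(S) = 67 - 2*9 = 67 - 18 = 49)
D(J, H) = -1 + H² (D(J, H) = 3 + (-4 + H*H) = 3 + (-4 + H²) = -1 + H²)
g = -49 (g = -1*49 = -49)
(g + D(T, -151)) + G = (-49 + (-1 + (-151)²)) + 25029 = (-49 + (-1 + 22801)) + 25029 = (-49 + 22800) + 25029 = 22751 + 25029 = 47780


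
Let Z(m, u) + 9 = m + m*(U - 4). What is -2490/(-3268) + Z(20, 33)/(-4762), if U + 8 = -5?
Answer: 1616569/1945277 ≈ 0.83102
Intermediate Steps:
U = -13 (U = -8 - 5 = -13)
Z(m, u) = -9 - 16*m (Z(m, u) = -9 + (m + m*(-13 - 4)) = -9 + (m + m*(-17)) = -9 + (m - 17*m) = -9 - 16*m)
-2490/(-3268) + Z(20, 33)/(-4762) = -2490/(-3268) + (-9 - 16*20)/(-4762) = -2490*(-1/3268) + (-9 - 320)*(-1/4762) = 1245/1634 - 329*(-1/4762) = 1245/1634 + 329/4762 = 1616569/1945277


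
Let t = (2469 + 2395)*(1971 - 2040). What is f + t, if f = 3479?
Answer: -332137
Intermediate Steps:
t = -335616 (t = 4864*(-69) = -335616)
f + t = 3479 - 335616 = -332137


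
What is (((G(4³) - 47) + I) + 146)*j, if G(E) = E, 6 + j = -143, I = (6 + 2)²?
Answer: -33823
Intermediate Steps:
I = 64 (I = 8² = 64)
j = -149 (j = -6 - 143 = -149)
(((G(4³) - 47) + I) + 146)*j = (((4³ - 47) + 64) + 146)*(-149) = (((64 - 47) + 64) + 146)*(-149) = ((17 + 64) + 146)*(-149) = (81 + 146)*(-149) = 227*(-149) = -33823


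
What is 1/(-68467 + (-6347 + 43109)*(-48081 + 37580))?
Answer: -1/386106229 ≈ -2.5900e-9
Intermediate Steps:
1/(-68467 + (-6347 + 43109)*(-48081 + 37580)) = 1/(-68467 + 36762*(-10501)) = 1/(-68467 - 386037762) = 1/(-386106229) = -1/386106229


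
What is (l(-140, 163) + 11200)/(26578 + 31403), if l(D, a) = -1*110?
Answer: 11090/57981 ≈ 0.19127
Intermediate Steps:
l(D, a) = -110
(l(-140, 163) + 11200)/(26578 + 31403) = (-110 + 11200)/(26578 + 31403) = 11090/57981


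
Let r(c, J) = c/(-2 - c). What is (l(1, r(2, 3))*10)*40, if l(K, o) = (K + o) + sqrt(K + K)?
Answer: 200 + 400*sqrt(2) ≈ 765.69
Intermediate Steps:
l(K, o) = K + o + sqrt(2)*sqrt(K) (l(K, o) = (K + o) + sqrt(2*K) = (K + o) + sqrt(2)*sqrt(K) = K + o + sqrt(2)*sqrt(K))
(l(1, r(2, 3))*10)*40 = ((1 - 1*2/(2 + 2) + sqrt(2)*sqrt(1))*10)*40 = ((1 - 1*2/4 + sqrt(2)*1)*10)*40 = ((1 - 1*2*1/4 + sqrt(2))*10)*40 = ((1 - 1/2 + sqrt(2))*10)*40 = ((1/2 + sqrt(2))*10)*40 = (5 + 10*sqrt(2))*40 = 200 + 400*sqrt(2)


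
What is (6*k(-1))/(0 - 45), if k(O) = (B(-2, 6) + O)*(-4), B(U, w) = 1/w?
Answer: -4/9 ≈ -0.44444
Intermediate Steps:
k(O) = -⅔ - 4*O (k(O) = (1/6 + O)*(-4) = (⅙ + O)*(-4) = -⅔ - 4*O)
(6*k(-1))/(0 - 45) = (6*(-⅔ - 4*(-1)))/(0 - 45) = (6*(-⅔ + 4))/(-45) = (6*(10/3))*(-1/45) = 20*(-1/45) = -4/9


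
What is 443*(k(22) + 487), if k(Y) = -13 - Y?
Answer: 200236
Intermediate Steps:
443*(k(22) + 487) = 443*((-13 - 1*22) + 487) = 443*((-13 - 22) + 487) = 443*(-35 + 487) = 443*452 = 200236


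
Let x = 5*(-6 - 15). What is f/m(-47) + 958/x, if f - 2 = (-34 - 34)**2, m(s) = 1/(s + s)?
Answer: -45659578/105 ≈ -4.3485e+5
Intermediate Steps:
m(s) = 1/(2*s)
x = -105 (x = 5*(-21) = -105)
f = 4626 (f = 2 + (-34 - 34)**2 = 2 + (-68)**2 = 2 + 4624 = 4626)
f/m(-47) + 958/x = 4626/(((1/2)/(-47))) + 958/(-105) = 4626/(((1/2)*(-1/47))) + 958*(-1/105) = 4626/(-1/94) - 958/105 = 4626*(-94) - 958/105 = -434844 - 958/105 = -45659578/105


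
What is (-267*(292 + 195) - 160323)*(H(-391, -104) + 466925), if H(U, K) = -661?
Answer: -135380684928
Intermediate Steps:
(-267*(292 + 195) - 160323)*(H(-391, -104) + 466925) = (-267*(292 + 195) - 160323)*(-661 + 466925) = (-267*487 - 160323)*466264 = (-130029 - 160323)*466264 = -290352*466264 = -135380684928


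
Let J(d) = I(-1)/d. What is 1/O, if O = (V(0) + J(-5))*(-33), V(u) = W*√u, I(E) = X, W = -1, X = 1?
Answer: 5/33 ≈ 0.15152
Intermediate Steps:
I(E) = 1
V(u) = -√u
J(d) = 1/d
O = 33/5 (O = (-√0 + 1/(-5))*(-33) = (-1*0 - ⅕)*(-33) = (0 - ⅕)*(-33) = -⅕*(-33) = 33/5 ≈ 6.6000)
1/O = 1/(33/5) = 5/33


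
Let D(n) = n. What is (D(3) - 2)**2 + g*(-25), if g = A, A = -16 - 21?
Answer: 926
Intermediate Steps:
A = -37
g = -37
(D(3) - 2)**2 + g*(-25) = (3 - 2)**2 - 37*(-25) = 1**2 + 925 = 1 + 925 = 926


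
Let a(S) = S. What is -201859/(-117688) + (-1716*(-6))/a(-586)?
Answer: -546713137/34482584 ≈ -15.855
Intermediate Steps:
-201859/(-117688) + (-1716*(-6))/a(-586) = -201859/(-117688) - 1716*(-6)/(-586) = -201859*(-1/117688) + 10296*(-1/586) = 201859/117688 - 5148/293 = -546713137/34482584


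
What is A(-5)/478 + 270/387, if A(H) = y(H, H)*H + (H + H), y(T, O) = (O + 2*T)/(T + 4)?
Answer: 10685/20554 ≈ 0.51985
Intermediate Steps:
y(T, O) = (O + 2*T)/(4 + T)
A(H) = 2*H + 3*H²/(4 + H) (A(H) = ((H + 2*H)/(4 + H))*H + (H + H) = ((3*H)/(4 + H))*H + 2*H = (3*H/(4 + H))*H + 2*H = 3*H²/(4 + H) + 2*H = 2*H + 3*H²/(4 + H))
A(-5)/478 + 270/387 = -5*(8 + 5*(-5))/(4 - 5)/478 + 270/387 = -5*(8 - 25)/(-1)*(1/478) + 270*(1/387) = -5*(-1)*(-17)*(1/478) + 30/43 = -85*1/478 + 30/43 = -85/478 + 30/43 = 10685/20554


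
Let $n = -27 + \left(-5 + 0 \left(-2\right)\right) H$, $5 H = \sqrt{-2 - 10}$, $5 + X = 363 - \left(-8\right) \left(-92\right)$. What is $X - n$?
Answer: $-351 + 2 i \sqrt{3} \approx -351.0 + 3.4641 i$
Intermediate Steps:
$X = -378$ ($X = -5 + \left(363 - \left(-8\right) \left(-92\right)\right) = -5 + \left(363 - 736\right) = -5 - 373 = -378$)
$H = \frac{2 i \sqrt{3}}{5}$ ($H = \frac{\sqrt{-2 - 10}}{5} = \frac{\sqrt{-12}}{5} = \frac{2 i \sqrt{3}}{5} \approx 0.69282 i$)
$n = -27 - 2 i \sqrt{3}$ ($n = -27 + \left(-5 + 0 \left(-2\right)\right) \frac{2 i \sqrt{3}}{5} = -27 + \left(-5 + 0\right) \frac{2 i \sqrt{3}}{5} = -27 - 5 \frac{2 i \sqrt{3}}{5} = -27 - 2 i \sqrt{3} \approx -27.0 - 3.4641 i$)
$X - n = -378 - \left(-27 - 2 i \sqrt{3}\right) = -378 + \left(27 + 2 i \sqrt{3}\right) = -351 + 2 i \sqrt{3}$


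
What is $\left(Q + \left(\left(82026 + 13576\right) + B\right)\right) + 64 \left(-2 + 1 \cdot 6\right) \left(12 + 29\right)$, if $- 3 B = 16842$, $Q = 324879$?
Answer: $425363$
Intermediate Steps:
$B = -5614$ ($B = \left(- \frac{1}{3}\right) 16842 = -5614$)
$\left(Q + \left(\left(82026 + 13576\right) + B\right)\right) + 64 \left(-2 + 1 \cdot 6\right) \left(12 + 29\right) = \left(324879 + \left(\left(82026 + 13576\right) - 5614\right)\right) + 64 \left(-2 + 1 \cdot 6\right) \left(12 + 29\right) = \left(324879 + \left(95602 - 5614\right)\right) + 64 \left(-2 + 6\right) 41 = \left(324879 + 89988\right) + 64 \cdot 4 \cdot 41 = 414867 + 256 \cdot 41 = 414867 + 10496 = 425363$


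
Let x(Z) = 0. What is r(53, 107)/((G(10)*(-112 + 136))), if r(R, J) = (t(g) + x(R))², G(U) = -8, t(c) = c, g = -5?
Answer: -25/192 ≈ -0.13021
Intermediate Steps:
r(R, J) = 25 (r(R, J) = (-5 + 0)² = (-5)² = 25)
r(53, 107)/((G(10)*(-112 + 136))) = 25/((-8*(-112 + 136))) = 25/((-8*24)) = 25/(-192) = 25*(-1/192) = -25/192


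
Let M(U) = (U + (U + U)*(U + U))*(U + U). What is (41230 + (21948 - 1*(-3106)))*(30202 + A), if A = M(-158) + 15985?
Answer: -2085187326204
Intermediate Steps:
M(U) = 2*U*(U + 4*U²) (M(U) = (U + (2*U)*(2*U))*(2*U) = (U + 4*U²)*(2*U) = 2*U*(U + 4*U²))
A = -31488583 (A = (-158)²*(2 + 8*(-158)) + 15985 = 24964*(2 - 1264) + 15985 = 24964*(-1262) + 15985 = -31504568 + 15985 = -31488583)
(41230 + (21948 - 1*(-3106)))*(30202 + A) = (41230 + (21948 - 1*(-3106)))*(30202 - 31488583) = (41230 + (21948 + 3106))*(-31458381) = (41230 + 25054)*(-31458381) = 66284*(-31458381) = -2085187326204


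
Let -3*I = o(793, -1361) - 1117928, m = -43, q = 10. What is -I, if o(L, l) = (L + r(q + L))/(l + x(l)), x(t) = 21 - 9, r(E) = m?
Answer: -1508085622/4047 ≈ -3.7264e+5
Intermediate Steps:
r(E) = -43
x(t) = 12
o(L, l) = (-43 + L)/(12 + l) (o(L, l) = (L - 43)/(l + 12) = (-43 + L)/(12 + l))
I = 1508085622/4047 (I = -((-43 + 793)/(12 - 1361) - 1117928)/3 = -(750/(-1349) - 1117928)/3 = -(-1/1349*750 - 1117928)/3 = -(-750/1349 - 1117928)/3 = -1/3*(-1508085622/1349) = 1508085622/4047 ≈ 3.7264e+5)
-I = -1*1508085622/4047 = -1508085622/4047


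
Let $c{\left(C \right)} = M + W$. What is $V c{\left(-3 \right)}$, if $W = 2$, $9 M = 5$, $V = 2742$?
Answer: $\frac{21022}{3} \approx 7007.3$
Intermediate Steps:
$M = \frac{5}{9}$ ($M = \frac{1}{9} \cdot 5 = \frac{5}{9} \approx 0.55556$)
$c{\left(C \right)} = \frac{23}{9}$ ($c{\left(C \right)} = \frac{5}{9} + 2 = \frac{23}{9}$)
$V c{\left(-3 \right)} = 2742 \cdot \frac{23}{9} = \frac{21022}{3}$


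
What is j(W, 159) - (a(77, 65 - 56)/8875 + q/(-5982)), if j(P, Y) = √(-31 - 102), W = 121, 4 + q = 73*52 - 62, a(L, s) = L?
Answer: 16321568/26545125 + I*√133 ≈ 0.61486 + 11.533*I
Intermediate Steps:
q = 3730 (q = -4 + (73*52 - 62) = -4 + (3796 - 62) = -4 + 3734 = 3730)
j(P, Y) = I*√133 (j(P, Y) = √(-133) = I*√133)
j(W, 159) - (a(77, 65 - 56)/8875 + q/(-5982)) = I*√133 - (77/8875 + 3730/(-5982)) = I*√133 - (77*(1/8875) + 3730*(-1/5982)) = I*√133 - (77/8875 - 1865/2991) = I*√133 - 1*(-16321568/26545125) = I*√133 + 16321568/26545125 = 16321568/26545125 + I*√133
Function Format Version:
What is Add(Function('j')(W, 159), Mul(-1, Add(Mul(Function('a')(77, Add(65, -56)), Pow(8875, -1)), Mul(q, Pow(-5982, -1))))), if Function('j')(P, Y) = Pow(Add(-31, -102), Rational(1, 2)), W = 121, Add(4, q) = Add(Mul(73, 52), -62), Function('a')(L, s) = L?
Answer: Add(Rational(16321568, 26545125), Mul(I, Pow(133, Rational(1, 2)))) ≈ Add(0.61486, Mul(11.533, I))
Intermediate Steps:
q = 3730 (q = Add(-4, Add(Mul(73, 52), -62)) = Add(-4, Add(3796, -62)) = Add(-4, 3734) = 3730)
Function('j')(P, Y) = Mul(I, Pow(133, Rational(1, 2))) (Function('j')(P, Y) = Pow(-133, Rational(1, 2)) = Mul(I, Pow(133, Rational(1, 2))))
Add(Function('j')(W, 159), Mul(-1, Add(Mul(Function('a')(77, Add(65, -56)), Pow(8875, -1)), Mul(q, Pow(-5982, -1))))) = Add(Mul(I, Pow(133, Rational(1, 2))), Mul(-1, Add(Mul(77, Pow(8875, -1)), Mul(3730, Pow(-5982, -1))))) = Add(Mul(I, Pow(133, Rational(1, 2))), Mul(-1, Add(Mul(77, Rational(1, 8875)), Mul(3730, Rational(-1, 5982))))) = Add(Mul(I, Pow(133, Rational(1, 2))), Mul(-1, Add(Rational(77, 8875), Rational(-1865, 2991)))) = Add(Mul(I, Pow(133, Rational(1, 2))), Mul(-1, Rational(-16321568, 26545125))) = Add(Mul(I, Pow(133, Rational(1, 2))), Rational(16321568, 26545125)) = Add(Rational(16321568, 26545125), Mul(I, Pow(133, Rational(1, 2))))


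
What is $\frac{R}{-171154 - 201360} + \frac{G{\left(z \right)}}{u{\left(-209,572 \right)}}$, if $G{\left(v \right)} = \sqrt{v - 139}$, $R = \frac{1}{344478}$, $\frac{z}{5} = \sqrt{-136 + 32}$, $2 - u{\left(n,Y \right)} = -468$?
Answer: $- \frac{1}{128322877692} + \frac{\sqrt{-139 + 10 i \sqrt{26}}}{470} \approx 0.0045278 + 0.02549 i$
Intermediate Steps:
$u{\left(n,Y \right)} = 470$ ($u{\left(n,Y \right)} = 2 - -468 = 2 + 468 = 470$)
$z = 10 i \sqrt{26}$ ($z = 5 \sqrt{-136 + 32} = 5 \sqrt{-104} = 5 \cdot 2 i \sqrt{26} = 10 i \sqrt{26} \approx 50.99 i$)
$R = \frac{1}{344478} \approx 2.9029 \cdot 10^{-6}$
$G{\left(v \right)} = \sqrt{-139 + v}$
$\frac{R}{-171154 - 201360} + \frac{G{\left(z \right)}}{u{\left(-209,572 \right)}} = \frac{1}{344478 \left(-171154 - 201360\right)} + \frac{\sqrt{-139 + 10 i \sqrt{26}}}{470} = \frac{1}{344478 \left(-171154 - 201360\right)} + \sqrt{-139 + 10 i \sqrt{26}} \cdot \frac{1}{470} = \frac{1}{344478 \left(-372514\right)} + \frac{\sqrt{-139 + 10 i \sqrt{26}}}{470} = \frac{1}{344478} \left(- \frac{1}{372514}\right) + \frac{\sqrt{-139 + 10 i \sqrt{26}}}{470} = - \frac{1}{128322877692} + \frac{\sqrt{-139 + 10 i \sqrt{26}}}{470}$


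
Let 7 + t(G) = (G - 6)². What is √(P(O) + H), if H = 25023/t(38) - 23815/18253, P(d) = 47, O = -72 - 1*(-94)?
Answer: √2691678873947379/6187767 ≈ 8.3845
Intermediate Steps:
t(G) = -7 + (-6 + G)² (t(G) = -7 + (G - 6)² = -7 + (-6 + G)²)
O = 22 (O = -72 + 94 = 22)
H = 144174988/6187767 (H = 25023/(-7 + (-6 + 38)²) - 23815/18253 = 25023/(-7 + 32²) - 23815*1/18253 = 25023/(-7 + 1024) - 23815/18253 = 25023/1017 - 23815/18253 = 25023*(1/1017) - 23815/18253 = 8341/339 - 23815/18253 = 144174988/6187767 ≈ 23.300)
√(P(O) + H) = √(47 + 144174988/6187767) = √(435000037/6187767) = √2691678873947379/6187767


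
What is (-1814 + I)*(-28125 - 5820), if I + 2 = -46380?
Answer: 1636013220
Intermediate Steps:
I = -46382 (I = -2 - 46380 = -46382)
(-1814 + I)*(-28125 - 5820) = (-1814 - 46382)*(-28125 - 5820) = -48196*(-33945) = 1636013220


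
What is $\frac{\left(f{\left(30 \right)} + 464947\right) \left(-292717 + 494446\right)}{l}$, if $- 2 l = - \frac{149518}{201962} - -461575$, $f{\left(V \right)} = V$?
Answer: $- \frac{9471951680973573}{23305115158} \approx -4.0643 \cdot 10^{5}$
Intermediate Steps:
$l = - \frac{23305115158}{100981}$ ($l = - \frac{- \frac{149518}{201962} - -461575}{2} = - \frac{\left(-149518\right) \frac{1}{201962} + 461575}{2} = - \frac{- \frac{74759}{100981} + 461575}{2} = \left(- \frac{1}{2}\right) \frac{46610230316}{100981} = - \frac{23305115158}{100981} \approx -2.3079 \cdot 10^{5}$)
$\frac{\left(f{\left(30 \right)} + 464947\right) \left(-292717 + 494446\right)}{l} = \frac{\left(30 + 464947\right) \left(-292717 + 494446\right)}{- \frac{23305115158}{100981}} = 464977 \cdot 201729 \left(- \frac{100981}{23305115158}\right) = 93799345233 \left(- \frac{100981}{23305115158}\right) = - \frac{9471951680973573}{23305115158}$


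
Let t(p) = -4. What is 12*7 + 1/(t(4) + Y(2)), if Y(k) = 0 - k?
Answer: 503/6 ≈ 83.833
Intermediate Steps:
Y(k) = -k
12*7 + 1/(t(4) + Y(2)) = 12*7 + 1/(-4 - 1*2) = 84 + 1/(-4 - 2) = 84 + 1/(-6) = 84 - 1/6 = 503/6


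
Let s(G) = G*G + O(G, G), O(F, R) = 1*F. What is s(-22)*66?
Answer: 30492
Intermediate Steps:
O(F, R) = F
s(G) = G + G**2 (s(G) = G*G + G = G**2 + G = G + G**2)
s(-22)*66 = -22*(1 - 22)*66 = -22*(-21)*66 = 462*66 = 30492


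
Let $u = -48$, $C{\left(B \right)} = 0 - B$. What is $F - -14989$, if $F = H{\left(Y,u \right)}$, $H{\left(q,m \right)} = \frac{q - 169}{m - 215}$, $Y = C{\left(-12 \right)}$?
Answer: $\frac{3942264}{263} \approx 14990.0$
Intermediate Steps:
$C{\left(B \right)} = - B$
$Y = 12$ ($Y = \left(-1\right) \left(-12\right) = 12$)
$H{\left(q,m \right)} = \frac{-169 + q}{-215 + m}$
$F = \frac{157}{263}$ ($F = \frac{-169 + 12}{-215 - 48} = \frac{1}{-263} \left(-157\right) = \left(- \frac{1}{263}\right) \left(-157\right) = \frac{157}{263} \approx 0.59696$)
$F - -14989 = \frac{157}{263} - -14989 = \frac{157}{263} + 14989 = \frac{3942264}{263}$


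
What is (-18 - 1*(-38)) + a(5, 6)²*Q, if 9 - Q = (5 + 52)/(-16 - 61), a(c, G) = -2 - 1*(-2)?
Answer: 20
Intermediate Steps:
a(c, G) = 0 (a(c, G) = -2 + 2 = 0)
Q = 750/77 (Q = 9 - (5 + 52)/(-16 - 61) = 9 - 57/(-77) = 9 - 57*(-1)/77 = 9 - 1*(-57/77) = 9 + 57/77 = 750/77 ≈ 9.7403)
(-18 - 1*(-38)) + a(5, 6)²*Q = (-18 - 1*(-38)) + 0²*(750/77) = (-18 + 38) + 0*(750/77) = 20 + 0 = 20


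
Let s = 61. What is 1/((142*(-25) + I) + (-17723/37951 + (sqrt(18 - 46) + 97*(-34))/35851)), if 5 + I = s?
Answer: -6469062869009043289865/22606521797828429631878453 - 103270841908502*I*sqrt(7)/22606521797828429631878453 ≈ -0.00028616 - 1.2086e-11*I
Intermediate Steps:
I = 56 (I = -5 + 61 = 56)
1/((142*(-25) + I) + (-17723/37951 + (sqrt(18 - 46) + 97*(-34))/35851)) = 1/((142*(-25) + 56) + (-17723/37951 + (sqrt(18 - 46) + 97*(-34))/35851)) = 1/((-3550 + 56) + (-17723*1/37951 + (sqrt(-28) - 3298)*(1/35851))) = 1/(-3494 + (-17723/37951 + (2*I*sqrt(7) - 3298)*(1/35851))) = 1/(-3494 + (-17723/37951 + (-3298 + 2*I*sqrt(7))*(1/35851))) = 1/(-3494 + (-17723/37951 + (-3298/35851 + 2*I*sqrt(7)/35851))) = 1/(-3494 + (-760549671/1360581301 + 2*I*sqrt(7)/35851)) = 1/(-4754631615365/1360581301 + 2*I*sqrt(7)/35851)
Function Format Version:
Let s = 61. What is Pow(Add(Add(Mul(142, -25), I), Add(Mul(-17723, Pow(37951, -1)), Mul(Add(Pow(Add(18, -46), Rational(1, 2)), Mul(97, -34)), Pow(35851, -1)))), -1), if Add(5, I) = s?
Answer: Add(Rational(-6469062869009043289865, 22606521797828429631878453), Mul(Rational(-103270841908502, 22606521797828429631878453), I, Pow(7, Rational(1, 2)))) ≈ Add(-0.00028616, Mul(-1.2086e-11, I))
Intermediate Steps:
I = 56 (I = Add(-5, 61) = 56)
Pow(Add(Add(Mul(142, -25), I), Add(Mul(-17723, Pow(37951, -1)), Mul(Add(Pow(Add(18, -46), Rational(1, 2)), Mul(97, -34)), Pow(35851, -1)))), -1) = Pow(Add(Add(Mul(142, -25), 56), Add(Mul(-17723, Pow(37951, -1)), Mul(Add(Pow(Add(18, -46), Rational(1, 2)), Mul(97, -34)), Pow(35851, -1)))), -1) = Pow(Add(Add(-3550, 56), Add(Mul(-17723, Rational(1, 37951)), Mul(Add(Pow(-28, Rational(1, 2)), -3298), Rational(1, 35851)))), -1) = Pow(Add(-3494, Add(Rational(-17723, 37951), Mul(Add(Mul(2, I, Pow(7, Rational(1, 2))), -3298), Rational(1, 35851)))), -1) = Pow(Add(-3494, Add(Rational(-17723, 37951), Mul(Add(-3298, Mul(2, I, Pow(7, Rational(1, 2)))), Rational(1, 35851)))), -1) = Pow(Add(-3494, Add(Rational(-17723, 37951), Add(Rational(-3298, 35851), Mul(Rational(2, 35851), I, Pow(7, Rational(1, 2)))))), -1) = Pow(Add(-3494, Add(Rational(-760549671, 1360581301), Mul(Rational(2, 35851), I, Pow(7, Rational(1, 2))))), -1) = Pow(Add(Rational(-4754631615365, 1360581301), Mul(Rational(2, 35851), I, Pow(7, Rational(1, 2)))), -1)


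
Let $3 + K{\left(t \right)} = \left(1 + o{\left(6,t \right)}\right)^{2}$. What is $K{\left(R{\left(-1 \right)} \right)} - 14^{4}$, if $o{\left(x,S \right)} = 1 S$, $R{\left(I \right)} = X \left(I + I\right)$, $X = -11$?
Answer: $-37890$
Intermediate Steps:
$R{\left(I \right)} = - 22 I$ ($R{\left(I \right)} = - 11 \left(I + I\right) = - 11 \cdot 2 I = - 22 I$)
$o{\left(x,S \right)} = S$
$K{\left(t \right)} = -3 + \left(1 + t\right)^{2}$
$K{\left(R{\left(-1 \right)} \right)} - 14^{4} = \left(-3 + \left(1 - -22\right)^{2}\right) - 14^{4} = \left(-3 + \left(1 + 22\right)^{2}\right) - 38416 = \left(-3 + 23^{2}\right) - 38416 = \left(-3 + 529\right) - 38416 = 526 - 38416 = -37890$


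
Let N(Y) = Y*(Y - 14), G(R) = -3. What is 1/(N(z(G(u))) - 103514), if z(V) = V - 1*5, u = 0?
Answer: -1/103338 ≈ -9.6770e-6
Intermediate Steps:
z(V) = -5 + V (z(V) = V - 5 = -5 + V)
N(Y) = Y*(-14 + Y)
1/(N(z(G(u))) - 103514) = 1/((-5 - 3)*(-14 + (-5 - 3)) - 103514) = 1/(-8*(-14 - 8) - 103514) = 1/(-8*(-22) - 103514) = 1/(176 - 103514) = 1/(-103338) = -1/103338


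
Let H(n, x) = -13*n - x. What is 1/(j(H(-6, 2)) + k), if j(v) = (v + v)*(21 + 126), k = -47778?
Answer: -1/25434 ≈ -3.9317e-5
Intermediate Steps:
H(n, x) = -x - 13*n
j(v) = 294*v (j(v) = (2*v)*147 = 294*v)
1/(j(H(-6, 2)) + k) = 1/(294*(-1*2 - 13*(-6)) - 47778) = 1/(294*(-2 + 78) - 47778) = 1/(294*76 - 47778) = 1/(22344 - 47778) = 1/(-25434) = -1/25434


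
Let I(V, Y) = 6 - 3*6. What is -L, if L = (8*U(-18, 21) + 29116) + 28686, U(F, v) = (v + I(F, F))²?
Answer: -58450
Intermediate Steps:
I(V, Y) = -12 (I(V, Y) = 6 - 18 = -12)
U(F, v) = (-12 + v)² (U(F, v) = (v - 12)² = (-12 + v)²)
L = 58450 (L = (8*(-12 + 21)² + 29116) + 28686 = (8*9² + 29116) + 28686 = (8*81 + 29116) + 28686 = (648 + 29116) + 28686 = 29764 + 28686 = 58450)
-L = -1*58450 = -58450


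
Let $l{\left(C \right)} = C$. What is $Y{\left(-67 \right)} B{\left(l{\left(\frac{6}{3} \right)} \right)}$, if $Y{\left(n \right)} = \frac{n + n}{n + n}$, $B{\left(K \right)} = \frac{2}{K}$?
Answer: $1$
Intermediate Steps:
$Y{\left(n \right)} = 1$ ($Y{\left(n \right)} = \frac{2 n}{2 n} = 2 n \frac{1}{2 n} = 1$)
$Y{\left(-67 \right)} B{\left(l{\left(\frac{6}{3} \right)} \right)} = 1 \frac{2}{6 \cdot \frac{1}{3}} = 1 \cdot \frac{2}{2} = 1 \cdot 2 \cdot \frac{1}{2} = 1 \cdot 1 = 1$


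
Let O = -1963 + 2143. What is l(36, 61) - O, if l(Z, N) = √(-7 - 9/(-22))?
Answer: -180 + I*√3190/22 ≈ -180.0 + 2.5673*I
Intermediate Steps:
O = 180
l(Z, N) = I*√3190/22 (l(Z, N) = √(-7 - 9*(-1/22)) = √(-7 + 9/22) = √(-145/22) = I*√3190/22)
l(36, 61) - O = I*√3190/22 - 1*180 = I*√3190/22 - 180 = -180 + I*√3190/22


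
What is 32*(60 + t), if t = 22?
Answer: 2624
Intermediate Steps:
32*(60 + t) = 32*(60 + 22) = 32*82 = 2624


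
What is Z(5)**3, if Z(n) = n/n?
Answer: 1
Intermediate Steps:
Z(n) = 1
Z(5)**3 = 1**3 = 1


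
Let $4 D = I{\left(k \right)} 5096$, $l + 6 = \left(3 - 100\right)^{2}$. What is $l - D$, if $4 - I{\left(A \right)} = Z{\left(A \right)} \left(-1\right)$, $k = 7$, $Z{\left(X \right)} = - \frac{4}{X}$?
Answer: $5035$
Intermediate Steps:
$I{\left(A \right)} = 4 - \frac{4}{A}$ ($I{\left(A \right)} = 4 - - \frac{4}{A} \left(-1\right) = 4 - \frac{4}{A}$)
$l = 9403$ ($l = -6 + \left(3 - 100\right)^{2} = -6 + \left(-97\right)^{2} = -6 + 9409 = 9403$)
$D = 4368$ ($D = \frac{\left(4 - \frac{4}{7}\right) 5096}{4} = \frac{\frac{24}{7} \cdot 5096}{4} = \frac{1}{4} \cdot 17472 = 4368$)
$l - D = 9403 - 4368 = 5035$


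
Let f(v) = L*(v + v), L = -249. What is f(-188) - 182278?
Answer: -88654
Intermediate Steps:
f(v) = -498*v (f(v) = -249*(v + v) = -498*v)
f(-188) - 182278 = -498*(-188) - 182278 = 93624 - 182278 = -88654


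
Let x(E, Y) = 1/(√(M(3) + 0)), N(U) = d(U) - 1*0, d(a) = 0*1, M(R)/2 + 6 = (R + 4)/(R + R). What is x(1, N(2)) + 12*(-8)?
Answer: -96 - I*√87/29 ≈ -96.0 - 0.32163*I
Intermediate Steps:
M(R) = -12 + (4 + R)/R (M(R) = -12 + 2*((R + 4)/(R + R)) = -12 + 2*((4 + R)/((2*R))) = -12 + 2*((4 + R)*(1/(2*R))) = -12 + 2*((4 + R)/(2*R)) = -12 + (4 + R)/R)
d(a) = 0
N(U) = 0 (N(U) = 0 - 1*0 = 0 + 0 = 0)
x(E, Y) = -I*√87/29 (x(E, Y) = 1/(√((-11 + 4/3) + 0)) = 1/(√(-29/3 + 0)) = 1/(√(-29/3)) = 1/(I*√87/3) = -I*√87/29)
x(1, N(2)) + 12*(-8) = -I*√87/29 + 12*(-8) = -I*√87/29 - 96 = -96 - I*√87/29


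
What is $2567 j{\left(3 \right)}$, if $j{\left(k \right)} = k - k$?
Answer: $0$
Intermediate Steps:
$j{\left(k \right)} = 0$
$2567 j{\left(3 \right)} = 2567 \cdot 0 = 0$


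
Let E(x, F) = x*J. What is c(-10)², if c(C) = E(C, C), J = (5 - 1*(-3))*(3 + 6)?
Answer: 518400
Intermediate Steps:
J = 72 (J = (5 + 3)*9 = 8*9 = 72)
E(x, F) = 72*x (E(x, F) = x*72 = 72*x)
c(C) = 72*C
c(-10)² = (72*(-10))² = (-720)² = 518400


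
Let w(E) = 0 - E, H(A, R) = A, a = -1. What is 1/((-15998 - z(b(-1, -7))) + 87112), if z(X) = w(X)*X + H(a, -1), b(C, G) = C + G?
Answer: 1/71179 ≈ 1.4049e-5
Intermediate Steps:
w(E) = -E
z(X) = -1 - X² (z(X) = (-X)*X - 1 = -X² - 1 = -1 - X²)
1/((-15998 - z(b(-1, -7))) + 87112) = 1/((-15998 - (-1 - (-1 - 7)²)) + 87112) = 1/((-15998 - (-1 - 1*(-8)²)) + 87112) = 1/((-15998 - (-1 - 1*64)) + 87112) = 1/((-15998 - (-1 - 64)) + 87112) = 1/((-15998 - 1*(-65)) + 87112) = 1/((-15998 + 65) + 87112) = 1/(-15933 + 87112) = 1/71179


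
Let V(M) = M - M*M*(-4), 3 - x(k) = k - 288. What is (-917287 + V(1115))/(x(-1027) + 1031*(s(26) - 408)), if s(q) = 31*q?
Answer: 507091/51457 ≈ 9.8547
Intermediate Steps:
x(k) = 291 - k (x(k) = 3 - (k - 288) = 3 - (-288 + k) = 3 + (288 - k) = 291 - k)
V(M) = M + 4*M² (V(M) = M - M²*(-4) = M - (-4)*M² = M + 4*M²)
(-917287 + V(1115))/(x(-1027) + 1031*(s(26) - 408)) = (-917287 + 1115*(1 + 4*1115))/((291 - 1*(-1027)) + 1031*(31*26 - 408)) = (-917287 + 1115*(1 + 4460))/((291 + 1027) + 1031*(806 - 408)) = (-917287 + 1115*4461)/(1318 + 1031*398) = (-917287 + 4974015)/(1318 + 410338) = 4056728/411656 = 4056728*(1/411656) = 507091/51457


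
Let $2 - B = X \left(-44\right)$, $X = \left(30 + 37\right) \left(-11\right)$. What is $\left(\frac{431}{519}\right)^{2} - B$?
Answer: $\frac{8734485547}{269361} \approx 32427.0$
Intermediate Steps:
$X = -737$ ($X = 67 \left(-11\right) = -737$)
$B = -32426$ ($B = 2 - \left(-737\right) \left(-44\right) = 2 - 32428 = -32426$)
$\left(\frac{431}{519}\right)^{2} - B = \left(\frac{431}{519}\right)^{2} - -32426 = \left(431 \cdot \frac{1}{519}\right)^{2} + 32426 = \left(\frac{431}{519}\right)^{2} + 32426 = \frac{185761}{269361} + 32426 = \frac{8734485547}{269361}$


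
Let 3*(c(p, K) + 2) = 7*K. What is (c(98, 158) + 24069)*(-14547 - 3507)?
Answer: -441161526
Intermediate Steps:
c(p, K) = -2 + 7*K/3 (c(p, K) = -2 + (7*K)/3 = -2 + 7*K/3)
(c(98, 158) + 24069)*(-14547 - 3507) = ((-2 + (7/3)*158) + 24069)*(-14547 - 3507) = ((-2 + 1106/3) + 24069)*(-18054) = (1100/3 + 24069)*(-18054) = (73307/3)*(-18054) = -441161526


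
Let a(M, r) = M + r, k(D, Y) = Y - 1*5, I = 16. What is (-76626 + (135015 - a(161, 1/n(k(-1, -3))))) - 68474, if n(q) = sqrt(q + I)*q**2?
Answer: -10246 - sqrt(2)/256 ≈ -10246.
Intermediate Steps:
k(D, Y) = -5 + Y (k(D, Y) = Y - 5 = -5 + Y)
n(q) = q**2*sqrt(16 + q) (n(q) = sqrt(q + 16)*q**2 = sqrt(16 + q)*q**2 = q**2*sqrt(16 + q))
(-76626 + (135015 - a(161, 1/n(k(-1, -3))))) - 68474 = (-76626 + (135015 - (161 + 1/((-5 - 3)**2*sqrt(16 + (-5 - 3)))))) - 68474 = (-76626 + (135015 - (161 + 1/((-8)**2*sqrt(16 - 8))))) - 68474 = (-76626 + (135015 - (161 + 1/(64*sqrt(8))))) - 68474 = (-76626 + (135015 - (161 + 1/(64*(2*sqrt(2)))))) - 68474 = (-76626 + (135015 - (161 + 1/(128*sqrt(2))))) - 68474 = (-76626 + (135015 - (161 + sqrt(2)/256))) - 68474 = (-76626 + (135015 + (-161 - sqrt(2)/256))) - 68474 = (-76626 + (134854 - sqrt(2)/256)) - 68474 = (58228 - sqrt(2)/256) - 68474 = -10246 - sqrt(2)/256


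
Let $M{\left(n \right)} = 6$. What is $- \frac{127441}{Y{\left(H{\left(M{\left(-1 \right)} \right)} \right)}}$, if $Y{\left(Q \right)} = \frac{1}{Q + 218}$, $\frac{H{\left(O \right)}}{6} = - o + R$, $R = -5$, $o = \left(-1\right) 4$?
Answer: $-27017492$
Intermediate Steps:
$o = -4$
$H{\left(O \right)} = -6$ ($H{\left(O \right)} = 6 \left(\left(-1\right) \left(-4\right) - 5\right) = 6 \left(4 - 5\right) = 6 \left(-1\right) = -6$)
$Y{\left(Q \right)} = \frac{1}{218 + Q}$
$- \frac{127441}{Y{\left(H{\left(M{\left(-1 \right)} \right)} \right)}} = - \frac{127441}{\frac{1}{218 - 6}} = - \frac{127441}{\frac{1}{212}} = - 127441 \frac{1}{\frac{1}{212}} = \left(-127441\right) 212 = -27017492$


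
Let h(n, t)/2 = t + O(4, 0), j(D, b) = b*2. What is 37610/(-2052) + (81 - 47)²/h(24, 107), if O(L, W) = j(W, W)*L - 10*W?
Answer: -1419107/109782 ≈ -12.927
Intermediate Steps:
j(D, b) = 2*b
O(L, W) = -10*W + 2*L*W (O(L, W) = (2*W)*L - 10*W = 2*L*W - 10*W = -10*W + 2*L*W)
h(n, t) = 2*t (h(n, t) = 2*(t + 2*0*(-5 + 4)) = 2*(t + 2*0*(-1)) = 2*(t + 0) = 2*t)
37610/(-2052) + (81 - 47)²/h(24, 107) = 37610/(-2052) + (81 - 47)²/((2*107)) = 37610*(-1/2052) + 34²/214 = -18805/1026 + 1156*(1/214) = -18805/1026 + 578/107 = -1419107/109782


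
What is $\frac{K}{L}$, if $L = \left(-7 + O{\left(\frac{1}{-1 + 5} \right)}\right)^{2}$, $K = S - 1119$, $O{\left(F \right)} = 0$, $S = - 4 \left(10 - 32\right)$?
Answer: $- \frac{1031}{49} \approx -21.041$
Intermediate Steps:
$S = 88$ ($S = \left(-4\right) \left(-22\right) = 88$)
$K = -1031$ ($K = 88 - 1119 = -1031$)
$L = 49$ ($L = \left(-7 + 0\right)^{2} = \left(-7\right)^{2} = 49$)
$\frac{K}{L} = - \frac{1031}{49}$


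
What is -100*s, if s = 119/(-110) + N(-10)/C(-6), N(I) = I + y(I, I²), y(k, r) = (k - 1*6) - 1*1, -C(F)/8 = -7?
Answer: 24085/154 ≈ 156.40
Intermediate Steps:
C(F) = 56 (C(F) = -8*(-7) = 56)
y(k, r) = -7 + k (y(k, r) = (k - 6) - 1 = (-6 + k) - 1 = -7 + k)
N(I) = -7 + 2*I (N(I) = I + (-7 + I) = -7 + 2*I)
s = -4817/3080 (s = 119/(-110) + (-7 + 2*(-10))/56 = 119*(-1/110) + (-7 - 20)*(1/56) = -119/110 - 27*1/56 = -119/110 - 27/56 = -4817/3080 ≈ -1.5640)
-100*s = -100*(-4817/3080) = 24085/154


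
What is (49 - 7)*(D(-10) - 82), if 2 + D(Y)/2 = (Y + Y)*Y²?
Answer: -171612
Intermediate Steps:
D(Y) = -4 + 4*Y³ (D(Y) = -4 + 2*((Y + Y)*Y²) = -4 + 2*((2*Y)*Y²) = -4 + 2*(2*Y³) = -4 + 4*Y³)
(49 - 7)*(D(-10) - 82) = (49 - 7)*((-4 + 4*(-10)³) - 82) = 42*((-4 + 4*(-1000)) - 82) = 42*((-4 - 4000) - 82) = 42*(-4004 - 82) = 42*(-4086) = -171612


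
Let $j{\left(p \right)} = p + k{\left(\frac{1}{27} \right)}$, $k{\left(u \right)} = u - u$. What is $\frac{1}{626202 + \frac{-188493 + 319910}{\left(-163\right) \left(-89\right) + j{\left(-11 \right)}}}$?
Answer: $\frac{14496}{9077555609} \approx 1.5969 \cdot 10^{-6}$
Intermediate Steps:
$k{\left(u \right)} = 0$
$j{\left(p \right)} = p$ ($j{\left(p \right)} = p + 0 = p$)
$\frac{1}{626202 + \frac{-188493 + 319910}{\left(-163\right) \left(-89\right) + j{\left(-11 \right)}}} = \frac{1}{626202 + \frac{-188493 + 319910}{\left(-163\right) \left(-89\right) - 11}} = \frac{1}{626202 + \frac{131417}{14507 - 11}} = \frac{1}{626202 + \frac{131417}{14496}} = \frac{1}{\frac{9077555609}{14496}} = \frac{14496}{9077555609}$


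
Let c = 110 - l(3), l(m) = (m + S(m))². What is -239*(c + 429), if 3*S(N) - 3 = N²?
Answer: -117110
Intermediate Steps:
S(N) = 1 + N²/3
l(m) = (1 + m + m²/3)² (l(m) = (m + (1 + m²/3))² = (1 + m + m²/3)²)
c = 61 (c = 110 - (3 + 3² + 3*3)²/9 = 110 - (3 + 9 + 9)²/9 = 110 - 21²/9 = 110 - 441/9 = 110 - 1*49 = 110 - 49 = 61)
-239*(c + 429) = -239*(61 + 429) = -239*490 = -117110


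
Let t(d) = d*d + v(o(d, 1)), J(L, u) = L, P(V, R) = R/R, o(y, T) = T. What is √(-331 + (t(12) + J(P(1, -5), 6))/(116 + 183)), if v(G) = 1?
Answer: I*√29548077/299 ≈ 18.18*I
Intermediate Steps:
P(V, R) = 1
t(d) = 1 + d² (t(d) = d*d + 1 = d² + 1 = 1 + d²)
√(-331 + (t(12) + J(P(1, -5), 6))/(116 + 183)) = √(-331 + ((1 + 12²) + 1)/(116 + 183)) = √(-331 + ((1 + 144) + 1)/299) = √(-331 + (145 + 1)*(1/299)) = √(-331 + 146*(1/299)) = √(-331 + 146/299) = √(-98823/299) = I*√29548077/299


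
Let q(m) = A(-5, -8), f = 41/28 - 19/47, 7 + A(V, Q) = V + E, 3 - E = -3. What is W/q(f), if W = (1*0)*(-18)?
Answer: 0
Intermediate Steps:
E = 6 (E = 3 - 1*(-3) = 3 + 3 = 6)
W = 0 (W = 0*(-18) = 0)
A(V, Q) = -1 + V (A(V, Q) = -7 + (V + 6) = -7 + (6 + V) = -1 + V)
f = 1395/1316 (f = 41*(1/28) - 19*1/47 = 41/28 - 19/47 = 1395/1316 ≈ 1.0600)
q(m) = -6 (q(m) = -1 - 5 = -6)
W/q(f) = 0/(-6) = 0*(-⅙) = 0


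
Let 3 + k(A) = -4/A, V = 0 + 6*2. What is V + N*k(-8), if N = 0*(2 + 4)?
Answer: 12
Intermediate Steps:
V = 12 (V = 0 + 12 = 12)
k(A) = -3 - 4/A
N = 0 (N = 0*6 = 0)
V + N*k(-8) = 12 + 0*(-3 - 4/(-8)) = 12 + 0*(-3 - 4*(-⅛)) = 12 + 0*(-3 + ½) = 12 + 0*(-5/2) = 12 + 0 = 12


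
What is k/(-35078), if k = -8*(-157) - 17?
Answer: -1239/35078 ≈ -0.035321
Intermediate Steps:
k = 1239 (k = 1256 - 17 = 1239)
k/(-35078) = 1239/(-35078) = 1239*(-1/35078) = -1239/35078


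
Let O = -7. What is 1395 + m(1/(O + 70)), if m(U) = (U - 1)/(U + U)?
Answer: 1364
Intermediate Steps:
m(U) = (-1 + U)/(2*U) (m(U) = (-1 + U)/((2*U)) = (-1 + U)*(1/(2*U)) = (-1 + U)/(2*U))
1395 + m(1/(O + 70)) = 1395 + (-1 + 1/(-7 + 70))/(2*(1/(-7 + 70))) = 1395 + (-1 + 1/63)/(2*(1/63)) = 1395 + (½)*63*(-62/63) = 1395 - 31 = 1364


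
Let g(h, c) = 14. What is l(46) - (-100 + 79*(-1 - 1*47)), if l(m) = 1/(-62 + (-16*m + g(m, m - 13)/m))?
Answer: 71406501/18347 ≈ 3892.0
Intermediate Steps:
l(m) = 1/(-62 - 16*m + 14/m) (l(m) = 1/(-62 + (-16*m + 14/m)) = 1/(-62 - 16*m + 14/m))
l(46) - (-100 + 79*(-1 - 1*47)) = -1*46/(-14 + 16*46² + 62*46) - (-100 + 79*(-1 - 1*47)) = -1*46/(-14 + 16*2116 + 2852) - (-100 + 79*(-1 - 47)) = -1*46/(-14 + 33856 + 2852) - (-100 + 79*(-48)) = -1*46/36694 - (-100 - 3792) = -1*46*1/36694 - 1*(-3892) = -23/18347 + 3892 = 71406501/18347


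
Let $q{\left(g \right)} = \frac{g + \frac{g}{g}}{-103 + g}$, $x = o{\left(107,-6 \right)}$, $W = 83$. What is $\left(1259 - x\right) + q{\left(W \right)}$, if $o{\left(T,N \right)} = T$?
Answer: $\frac{5739}{5} \approx 1147.8$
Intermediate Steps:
$x = 107$
$q{\left(g \right)} = \frac{1 + g}{-103 + g}$ ($q{\left(g \right)} = \frac{g + 1}{-103 + g} = \frac{1 + g}{-103 + g}$)
$\left(1259 - x\right) + q{\left(W \right)} = \left(1259 - 107\right) + \frac{1 + 83}{-103 + 83} = \left(1259 - 107\right) + \frac{1}{-20} \cdot 84 = 1152 - \frac{21}{5} = \frac{5739}{5}$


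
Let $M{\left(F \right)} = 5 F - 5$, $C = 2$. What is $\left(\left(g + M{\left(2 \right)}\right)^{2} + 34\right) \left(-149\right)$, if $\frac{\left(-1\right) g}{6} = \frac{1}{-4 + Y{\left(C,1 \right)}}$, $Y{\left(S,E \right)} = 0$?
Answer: $- \frac{45445}{4} \approx -11361.0$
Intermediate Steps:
$g = \frac{3}{2}$ ($g = - \frac{6}{-4 + 0} = - \frac{6}{-4} = \left(-6\right) \left(- \frac{1}{4}\right) = \frac{3}{2} \approx 1.5$)
$M{\left(F \right)} = -5 + 5 F$
$\left(\left(g + M{\left(2 \right)}\right)^{2} + 34\right) \left(-149\right) = \left(\left(\frac{3}{2} + \left(-5 + 5 \cdot 2\right)\right)^{2} + 34\right) \left(-149\right) = \left(\left(\frac{3}{2} + \left(-5 + 10\right)\right)^{2} + 34\right) \left(-149\right) = \left(\left(\frac{3}{2} + 5\right)^{2} + 34\right) \left(-149\right) = \left(\left(\frac{13}{2}\right)^{2} + 34\right) \left(-149\right) = \left(\frac{169}{4} + 34\right) \left(-149\right) = \frac{305}{4} \left(-149\right) = - \frac{45445}{4}$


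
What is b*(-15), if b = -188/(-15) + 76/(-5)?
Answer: 40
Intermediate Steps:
b = -8/3 (b = -188*(-1/15) + 76*(-⅕) = 188/15 - 76/5 = -8/3 ≈ -2.6667)
b*(-15) = -8/3*(-15) = 40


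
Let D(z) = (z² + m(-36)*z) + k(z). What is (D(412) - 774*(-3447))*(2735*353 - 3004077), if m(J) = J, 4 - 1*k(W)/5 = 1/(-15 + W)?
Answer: -2284674022524830/397 ≈ -5.7548e+12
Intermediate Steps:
k(W) = 20 - 5/(-15 + W)
D(z) = z² - 36*z + 5*(-61 + 4*z)/(-15 + z) (D(z) = (z² - 36*z) + 5*(-61 + 4*z)/(-15 + z) = z² - 36*z + 5*(-61 + 4*z)/(-15 + z))
(D(412) - 774*(-3447))*(2735*353 - 3004077) = ((-305 + 20*412 + 412*(-36 + 412)*(-15 + 412))/(-15 + 412) - 774*(-3447))*(2735*353 - 3004077) = ((-305 + 8240 + 412*376*397)/397 + 2667978)*(965455 - 3004077) = ((-305 + 8240 + 61500064)/397 + 2667978)*(-2038622) = ((1/397)*61507999 + 2667978)*(-2038622) = (61507999/397 + 2667978)*(-2038622) = (1120695265/397)*(-2038622) = -2284674022524830/397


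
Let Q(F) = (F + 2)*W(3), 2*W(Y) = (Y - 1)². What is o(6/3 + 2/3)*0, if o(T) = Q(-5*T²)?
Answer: 0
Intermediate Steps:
W(Y) = (-1 + Y)²/2 (W(Y) = (Y - 1)²/2 = (-1 + Y)²/2)
Q(F) = 4 + 2*F (Q(F) = (F + 2)*((-1 + 3)²/2) = (2 + F)*((½)*2²) = (2 + F)*((½)*4) = (2 + F)*2 = 4 + 2*F)
o(T) = 4 - 10*T² (o(T) = 4 + 2*(-5*T²) = 4 - 10*T²)
o(6/3 + 2/3)*0 = (4 - 10*(6/3 + 2/3)²)*0 = (4 - 10*(6*(⅓) + 2*(⅓))²)*0 = (4 - 10*(2 + ⅔)²)*0 = (4 - 10*(8/3)²)*0 = (4 - 10*64/9)*0 = (4 - 640/9)*0 = -604/9*0 = 0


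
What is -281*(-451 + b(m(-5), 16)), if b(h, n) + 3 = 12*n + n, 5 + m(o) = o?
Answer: 69126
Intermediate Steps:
m(o) = -5 + o
b(h, n) = -3 + 13*n (b(h, n) = -3 + (12*n + n) = -3 + 13*n)
-281*(-451 + b(m(-5), 16)) = -281*(-451 + (-3 + 13*16)) = -281*(-451 + (-3 + 208)) = -281*(-451 + 205) = -281*(-246) = 69126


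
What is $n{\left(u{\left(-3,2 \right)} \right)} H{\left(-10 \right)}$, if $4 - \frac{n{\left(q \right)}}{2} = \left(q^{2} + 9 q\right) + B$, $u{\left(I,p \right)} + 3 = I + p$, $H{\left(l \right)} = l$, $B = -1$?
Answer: $-500$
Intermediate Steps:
$u{\left(I,p \right)} = -3 + I + p$ ($u{\left(I,p \right)} = -3 + \left(I + p\right) = -3 + I + p$)
$n{\left(q \right)} = 10 - 18 q - 2 q^{2}$ ($n{\left(q \right)} = 8 - 2 \left(\left(q^{2} + 9 q\right) - 1\right) = 8 - 2 \left(-1 + q^{2} + 9 q\right) = 8 - \left(-2 + 2 q^{2} + 18 q\right) = 10 - 18 q - 2 q^{2}$)
$n{\left(u{\left(-3,2 \right)} \right)} H{\left(-10 \right)} = \left(10 - 18 \left(-3 - 3 + 2\right) - 2 \left(-3 - 3 + 2\right)^{2}\right) \left(-10\right) = \left(10 - -72 - 2 \left(-4\right)^{2}\right) \left(-10\right) = \left(10 + 72 - 32\right) \left(-10\right) = 50 \left(-10\right) = -500$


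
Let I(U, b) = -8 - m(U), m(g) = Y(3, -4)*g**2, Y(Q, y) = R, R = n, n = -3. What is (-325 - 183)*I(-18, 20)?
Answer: -489712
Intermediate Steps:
R = -3
Y(Q, y) = -3
m(g) = -3*g**2
I(U, b) = -8 + 3*U**2 (I(U, b) = -8 - (-3)*U**2 = -8 + 3*U**2)
(-325 - 183)*I(-18, 20) = (-325 - 183)*(-8 + 3*(-18)**2) = -508*(-8 + 3*324) = -508*(-8 + 972) = -508*964 = -489712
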